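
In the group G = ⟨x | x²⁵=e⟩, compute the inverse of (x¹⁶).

The order of (x¹⁶) is 25 (smallest k with (x¹⁶)ᵏ = e), so (x¹⁶)⁻¹ = (x¹⁶)²⁴ = x⁹.
Check: (x¹⁶) · (x⁹) → (x¹⁶) · x⁹ = e, giving e as required.

Answer: x⁹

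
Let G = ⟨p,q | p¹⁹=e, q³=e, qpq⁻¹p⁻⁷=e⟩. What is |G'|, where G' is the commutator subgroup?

G' = [G, G] is generated by all commutators. The generator-pair commutators are: [p, q] = p¹³.
The subgroup they normally generate is {e, p, p², p³, p⁴, p⁵, p⁶, p⁷, p⁸, p⁹, p¹⁰, p¹¹, p¹², p¹³, p¹⁴, p¹⁵, p¹⁶, p¹⁷, p¹⁸}, of order 19.
Check: |G/G'| = 57/19 = 3 is the order of the abelianisation.

Answer: 19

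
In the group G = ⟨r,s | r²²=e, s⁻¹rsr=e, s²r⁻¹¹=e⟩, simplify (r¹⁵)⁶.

Compute successive powers of (r¹⁵), reducing at each step:
  (r¹⁵)²: (r¹⁵) · r¹⁵ = r⁸
  (r¹⁵)³: (r⁸) · r¹⁵ = r
  (r¹⁵)⁴: r · r¹⁵ = r¹⁶
  (r¹⁵)⁵: (r¹⁶) · r¹⁵ = r⁹
  (r¹⁵)⁶: (r⁹) · r¹⁵ = r²

Answer: r²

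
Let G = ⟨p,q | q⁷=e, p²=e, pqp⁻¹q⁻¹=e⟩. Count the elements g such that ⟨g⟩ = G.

G is cyclic of order 14. An element generates G iff its order is 14, and a cyclic group of order 14 has exactly φ(14) = 6 such elements.

Answer: 6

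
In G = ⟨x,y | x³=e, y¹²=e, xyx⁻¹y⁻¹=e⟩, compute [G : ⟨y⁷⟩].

First find ord(y⁷) by computing successive powers:
  (y⁷)¹ = y⁷, (y⁷)² = y², (y⁷)³ = y⁹, (y⁷)⁴ = y⁴, (y⁷)⁵ = y¹¹, (y⁷)⁶ = y⁶, (y⁷)⁷ = y, (y⁷)⁸ = y⁸, (y⁷)⁹ = y³, (y⁷)¹⁰ = y¹⁰, (y⁷)¹¹ = y⁵, (y⁷)¹² = e.
So |⟨y⁷⟩| = ord(y⁷) = 12. With |G| = 36, by Lagrange [G : ⟨y⁷⟩] = 36/12 = 3.

Answer: 3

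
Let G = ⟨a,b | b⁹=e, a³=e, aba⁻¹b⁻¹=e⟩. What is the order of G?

Enumerate words in the generators, reducing via the relations: the distinct elements are
  {a, b, e, ab, a², b², b³, b⁴, b⁵, b⁶, b⁷, b⁸, ab², ab³, ab⁴, ab⁵, ab⁶, ab⁷, ab⁸, a²b, a²b², a²b³, a²b⁴, a²b⁵, a²b⁶, a²b⁷, a²b⁸}.
No further products give new elements, so |G| = 27.

Answer: 27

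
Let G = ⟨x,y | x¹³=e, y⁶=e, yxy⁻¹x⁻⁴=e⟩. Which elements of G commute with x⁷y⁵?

⟨x⁷y⁵⟩ ⊆ C_G(x⁷y⁵) since powers of x⁷y⁵ commute with x⁷y⁵; so |C_G(x⁷y⁵)| ≥ |⟨x⁷y⁵⟩| = 6.
By orbit–stabilizer, |C_G(x⁷y⁵)| = |G| / |conj. class of x⁷y⁵| = 78 / 13 = 6.
The 6 elements commuting with x⁷y⁵ are {e, x³y², x⁷y⁵, x¹¹y, x¹⁰y³, x¹²y⁴}.

Answer: {e, x³y², x⁷y⁵, x¹¹y, x¹⁰y³, x¹²y⁴}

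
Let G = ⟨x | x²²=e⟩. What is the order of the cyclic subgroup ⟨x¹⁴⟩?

|⟨x¹⁴⟩| equals the order of x¹⁴. Compute successive powers until reaching e:
  (x¹⁴)¹ = x¹⁴, (x¹⁴)² = x⁶, (x¹⁴)³ = x²⁰, (x¹⁴)⁴ = x¹², (x¹⁴)⁵ = x⁴, (x¹⁴)⁶ = x¹⁸, (x¹⁴)⁷ = x¹⁰, (x¹⁴)⁸ = x², (x¹⁴)⁹ = x¹⁶, (x¹⁴)¹⁰ = x⁸, (x¹⁴)¹¹ = e.
The smallest positive k with (x¹⁴)ᵏ = e is 11, so |⟨x¹⁴⟩| = 11.

Answer: 11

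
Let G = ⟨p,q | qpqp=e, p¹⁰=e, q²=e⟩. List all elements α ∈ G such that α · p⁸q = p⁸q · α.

⟨p⁸q⟩ ⊆ C_G(p⁸q) since powers of p⁸q commute with p⁸q; so |C_G(p⁸q)| ≥ |⟨p⁸q⟩| = 2.
By orbit–stabilizer, |C_G(p⁸q)| = |G| / |conj. class of p⁸q| = 20 / 5 = 4.
The 4 elements commuting with p⁸q are {e, p⁵, p³q, p⁸q}.

Answer: {e, p⁵, p³q, p⁸q}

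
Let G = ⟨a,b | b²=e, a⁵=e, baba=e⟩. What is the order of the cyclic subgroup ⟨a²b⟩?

|⟨a²b⟩| equals the order of a²b. Compute successive powers until reaching e:
  (a²b)¹ = a²b, (a²b)² = e.
The smallest positive k with (a²b)ᵏ = e is 2, so |⟨a²b⟩| = 2.

Answer: 2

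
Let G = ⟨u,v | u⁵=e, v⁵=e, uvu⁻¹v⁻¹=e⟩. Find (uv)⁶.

Compute successive powers of (uv), reducing at each step:
  (uv)²: (uv) · u = u²v;   (u²v) · v = u²v²
  (uv)³: (u²v²) · u = u³v²;   (u³v²) · v = u³v³
  (uv)⁴: (u³v³) · u = u⁴v³;   (u⁴v³) · v = u⁴v⁴
  (uv)⁵: (u⁴v⁴) · u = v⁴;   (v⁴) · v = e
  (uv)⁶: e · u = u;   u · v = uv

Answer: uv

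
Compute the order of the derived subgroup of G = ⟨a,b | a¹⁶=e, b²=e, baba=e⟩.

G' = [G, G] is generated by all commutators. The generator-pair commutators are: [a, b] = a².
The subgroup they normally generate is {e, a², a⁴, a⁶, a⁸, a¹⁰, a¹², a¹⁴}, of order 8.
Check: |G/G'| = 32/8 = 4 is the order of the abelianisation.

Answer: 8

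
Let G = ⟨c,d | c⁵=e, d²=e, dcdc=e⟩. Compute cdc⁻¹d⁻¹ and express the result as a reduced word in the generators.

[c, d] = c·d·c⁻¹·d⁻¹.
  c · d = cd
  (cd) · (c⁴) = c²d
  (c²d) · d = c²

Answer: c²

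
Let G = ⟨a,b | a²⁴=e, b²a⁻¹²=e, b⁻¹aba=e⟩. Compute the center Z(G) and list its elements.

An element z ∈ Z(G) iff z commutes with every generator.
For example a¹² is central: (a¹²)·a = a¹³ = a·(a¹²); (a¹²)·b = b⁻¹ = b·(a¹²).
Whereas a ∉ Z(G) since a·b = ab ≠ a¹¹b⁻¹ = b·a.
Checking each of the 48 elements this way gives Z(G) = {e, a¹²}, of order 2.

Answer: {e, a¹²}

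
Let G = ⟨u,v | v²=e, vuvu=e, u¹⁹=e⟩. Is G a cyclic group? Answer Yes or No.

Every cyclic group is abelian. But u·v = uv while v·u = u¹⁸v, so u·v ≠ v·u and G is not abelian. Hence G is not cyclic.

Answer: No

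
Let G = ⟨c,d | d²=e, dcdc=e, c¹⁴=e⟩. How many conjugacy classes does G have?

The conjugacy classes (representative and size) are:
  [e] (size 1), [c¹³] (size 2), [c²] (size 2), [c³] (size 2), [c¹⁰] (size 2), [c⁵] (size 2), [c⁸] (size 2), [c⁷] (size 1), [c⁶d] (size 7), [c⁹d] (size 7).
Class equation: 1 + 2 + 2 + 2 + 2 + 2 + 2 + 1 + 7 + 7 = 28 = |G|. So G has 10 conjugacy classes.

Answer: 10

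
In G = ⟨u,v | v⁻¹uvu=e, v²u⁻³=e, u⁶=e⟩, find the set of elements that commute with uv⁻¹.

⟨uv⁻¹⟩ ⊆ C_G(uv⁻¹) since powers of uv⁻¹ commute with uv⁻¹; so |C_G(uv⁻¹)| ≥ |⟨uv⁻¹⟩| = 4.
By orbit–stabilizer, |C_G(uv⁻¹)| = |G| / |conj. class of uv⁻¹| = 12 / 3 = 4.
The 4 elements commuting with uv⁻¹ are {e, u³, uv, uv⁻¹}.

Answer: {e, u³, uv, uv⁻¹}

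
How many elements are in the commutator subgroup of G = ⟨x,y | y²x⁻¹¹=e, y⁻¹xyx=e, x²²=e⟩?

G' = [G, G] is generated by all commutators. The generator-pair commutators are: [x, y] = x².
The subgroup they normally generate is {e, x², x⁴, x⁶, x⁸, x¹⁰, x¹², x¹⁴, x¹⁶, x¹⁸, x²⁰}, of order 11.
Check: |G/G'| = 44/11 = 4 is the order of the abelianisation.

Answer: 11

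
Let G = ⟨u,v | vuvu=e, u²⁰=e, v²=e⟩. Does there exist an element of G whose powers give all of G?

Every cyclic group is abelian. But u·v = uv while v·u = u¹⁹v, so u·v ≠ v·u and G is not abelian. Hence G is not cyclic.

Answer: No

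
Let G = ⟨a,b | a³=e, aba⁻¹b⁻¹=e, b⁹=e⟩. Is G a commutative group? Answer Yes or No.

Each pair of generators commutes: a·b = ab = b·a. Since the generators pairwise commute, every element of G commutes with every other, so G is abelian.

Answer: Yes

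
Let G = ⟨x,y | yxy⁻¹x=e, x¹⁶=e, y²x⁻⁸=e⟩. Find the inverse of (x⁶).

The order of (x⁶) is 8 (smallest k with (x⁶)ᵏ = e), so (x⁶)⁻¹ = (x⁶)⁷ = x¹⁰.
Check: (x⁶) · (x¹⁰) → (x⁶) · x¹⁰ = e, giving e as required.

Answer: x¹⁰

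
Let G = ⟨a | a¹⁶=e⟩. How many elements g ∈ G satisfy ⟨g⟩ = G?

G is cyclic of order 16. An element generates G iff its order is 16, and a cyclic group of order 16 has exactly φ(16) = 8 such elements.

Answer: 8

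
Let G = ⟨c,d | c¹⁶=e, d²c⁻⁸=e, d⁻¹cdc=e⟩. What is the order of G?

Enumerate words in the generators, reducing via the relations: the distinct elements are
  {c, d, e, cd, c², c³, c⁴, c⁵, c⁶, c⁷, c⁸, c⁹, c²d, c³d, c¹², c¹³, c¹¹, c¹⁰, c¹⁴, c¹⁵, c⁴d, c⁵d, c⁶d, c⁷d, d⁻¹, cd⁻¹, c²d⁻¹, c³d⁻¹, c⁴d⁻¹, c⁵d⁻¹, c⁶d⁻¹, c⁷d⁻¹}.
No further products give new elements, so |G| = 32.

Answer: 32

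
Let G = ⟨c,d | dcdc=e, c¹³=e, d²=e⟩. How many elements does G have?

Enumerate words in the generators, reducing via the relations: the distinct elements are
  {c, d, e, cd, c², c³, c⁴, c⁵, c⁶, c⁷, c⁸, c⁹, c²d, c³d, c¹², c¹¹, c¹⁰, c⁴d, c⁵d, c⁶d, c⁷d, c⁸d, c⁹d, c¹²d, c¹¹d, c¹⁰d}.
No further products give new elements, so |G| = 26.

Answer: 26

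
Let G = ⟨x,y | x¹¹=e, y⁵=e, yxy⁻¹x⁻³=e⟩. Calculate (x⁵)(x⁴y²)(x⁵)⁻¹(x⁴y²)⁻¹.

[(x⁵), (x⁴y²)] = (x⁵)·(x⁴y²)·(x⁵)⁻¹·(x⁴y²)⁻¹.
  (x⁵) · (x⁴y²) = x⁹y²
  (x⁹y²) · (x⁶) = x⁸y²
  (x⁸y²) · (x²y³) = x⁴

Answer: x⁴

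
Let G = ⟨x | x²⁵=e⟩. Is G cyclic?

|G| = 25. The element x has order 25 (its powers give 25 distinct elements), so ⟨x⟩ = G and G is cyclic.

Answer: Yes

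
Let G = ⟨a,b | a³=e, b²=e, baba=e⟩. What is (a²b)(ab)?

Compute (a²b) · (ab) by multiplying left to right and reducing via the relations at each step:
  (a²b) · a = ab
  (ab) · b = a

Answer: a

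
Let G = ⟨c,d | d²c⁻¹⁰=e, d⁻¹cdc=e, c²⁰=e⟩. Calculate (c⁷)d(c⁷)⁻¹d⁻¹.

[(c⁷), d] = (c⁷)·d·(c⁷)⁻¹·d⁻¹.
  (c⁷) · d = c⁷d
  (c⁷d) · (c¹³) = c⁴d⁻¹
  (c⁴d⁻¹) · (d⁻¹) = c¹⁴

Answer: c¹⁴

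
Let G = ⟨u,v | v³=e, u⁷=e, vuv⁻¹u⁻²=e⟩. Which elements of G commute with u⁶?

⟨u⁶⟩ ⊆ C_G(u⁶) since powers of u⁶ commute with u⁶; so |C_G(u⁶)| ≥ |⟨u⁶⟩| = 7.
By orbit–stabilizer, |C_G(u⁶)| = |G| / |conj. class of u⁶| = 21 / 3 = 7.
The 7 elements commuting with u⁶ are {e, u, u², u³, u⁴, u⁵, u⁶}.

Answer: {e, u, u², u³, u⁴, u⁵, u⁶}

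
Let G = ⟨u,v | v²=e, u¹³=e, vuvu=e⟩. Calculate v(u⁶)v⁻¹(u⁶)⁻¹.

[v, (u⁶)] = v·(u⁶)·v⁻¹·(u⁶)⁻¹.
  v · (u⁶) = u⁷v
  (u⁷v) · v = u⁷
  (u⁷) · (u⁷) = u

Answer: u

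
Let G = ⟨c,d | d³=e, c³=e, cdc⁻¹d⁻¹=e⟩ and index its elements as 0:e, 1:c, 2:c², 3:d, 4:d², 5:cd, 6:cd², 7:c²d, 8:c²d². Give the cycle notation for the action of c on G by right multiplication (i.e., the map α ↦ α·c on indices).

(0 1 2)(3 5 7)(4 6 8)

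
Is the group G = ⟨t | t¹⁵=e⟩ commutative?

G has a single generator, so G is cyclic and hence abelian.

Answer: Yes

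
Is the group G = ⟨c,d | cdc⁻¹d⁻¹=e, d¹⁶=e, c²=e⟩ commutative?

Each pair of generators commutes: c·d = cd = d·c. Since the generators pairwise commute, every element of G commutes with every other, so G is abelian.

Answer: Yes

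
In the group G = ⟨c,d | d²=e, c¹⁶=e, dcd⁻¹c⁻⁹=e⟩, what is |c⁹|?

Compute successive powers until reaching e:
  (c⁹)¹ = c⁹, (c⁹)² = c², (c⁹)³ = c¹¹, (c⁹)⁴ = c⁴, (c⁹)⁵ = c¹³, (c⁹)⁶ = c⁶, (c⁹)⁷ = c¹⁵, (c⁹)⁸ = c⁸, (c⁹)⁹ = c, (c⁹)¹⁰ = c¹⁰, (c⁹)¹¹ = c³, (c⁹)¹² = c¹², (c⁹)¹³ = c⁵, (c⁹)¹⁴ = c¹⁴, (c⁹)¹⁵ = c⁷, (c⁹)¹⁶ = e.
The smallest positive k with (c⁹)ᵏ = e is 16.

Answer: 16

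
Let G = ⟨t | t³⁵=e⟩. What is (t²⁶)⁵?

Compute successive powers of (t²⁶), reducing at each step:
  (t²⁶)²: (t²⁶) · t²⁶ = t¹⁷
  (t²⁶)³: (t¹⁷) · t²⁶ = t⁸
  (t²⁶)⁴: (t⁸) · t²⁶ = t³⁴
  (t²⁶)⁵: (t³⁴) · t²⁶ = t²⁵

Answer: t²⁵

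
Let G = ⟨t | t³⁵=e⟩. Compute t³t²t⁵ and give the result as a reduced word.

Multiply left to right, reducing at each step:
  (t³) · t² = t⁵
  (t⁵) · t⁵ = t¹⁰

Answer: t¹⁰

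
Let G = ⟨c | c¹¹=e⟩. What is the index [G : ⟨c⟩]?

First find ord(c) by computing successive powers:
  c¹ = c, c² = c², c³ = c³, c⁴ = c⁴, c⁵ = c⁵, c⁶ = c⁶, c⁷ = c⁷, c⁸ = c⁸, c⁹ = c⁹, c¹⁰ = c¹⁰, c¹¹ = e.
So |⟨c⟩| = ord(c) = 11. With |G| = 11, by Lagrange [G : ⟨c⟩] = 11/11 = 1.

Answer: 1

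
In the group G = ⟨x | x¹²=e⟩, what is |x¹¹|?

Compute successive powers until reaching e:
  (x¹¹)¹ = x¹¹, (x¹¹)² = x¹⁰, (x¹¹)³ = x⁹, (x¹¹)⁴ = x⁸, (x¹¹)⁵ = x⁷, (x¹¹)⁶ = x⁶, (x¹¹)⁷ = x⁵, (x¹¹)⁸ = x⁴, (x¹¹)⁹ = x³, (x¹¹)¹⁰ = x², (x¹¹)¹¹ = x, (x¹¹)¹² = e.
The smallest positive k with (x¹¹)ᵏ = e is 12.

Answer: 12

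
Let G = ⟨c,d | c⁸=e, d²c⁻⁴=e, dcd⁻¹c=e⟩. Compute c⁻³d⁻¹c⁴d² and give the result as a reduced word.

Multiply left to right, reducing at each step:
  (c⁵) · d⁻¹ = cd
  (cd) · c⁴ = cd⁻¹
  (cd⁻¹) · d² = cd

Answer: cd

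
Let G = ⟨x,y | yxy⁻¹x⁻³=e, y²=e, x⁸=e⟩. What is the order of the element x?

Compute successive powers until reaching e:
  x¹ = x, x² = x², x³ = x³, x⁴ = x⁴, x⁵ = x⁵, x⁶ = x⁶, x⁷ = x⁷, x⁸ = e.
The smallest positive k with xᵏ = e is 8.

Answer: 8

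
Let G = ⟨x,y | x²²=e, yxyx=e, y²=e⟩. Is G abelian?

x·y = xy but y·x = x²¹y, so x·y ≠ y·x and G is not abelian.

Answer: No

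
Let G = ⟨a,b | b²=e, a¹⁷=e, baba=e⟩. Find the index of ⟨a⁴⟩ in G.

First find ord(a⁴) by computing successive powers:
  (a⁴)¹ = a⁴, (a⁴)² = a⁸, (a⁴)³ = a¹², (a⁴)⁴ = a¹⁶, (a⁴)⁵ = a³, (a⁴)⁶ = a⁷, (a⁴)⁷ = a¹¹, (a⁴)⁸ = a¹⁵, (a⁴)⁹ = a², (a⁴)¹⁰ = a⁶, (a⁴)¹¹ = a¹⁰, (a⁴)¹² = a¹⁴, (a⁴)¹³ = a, (a⁴)¹⁴ = a⁵, (a⁴)¹⁵ = a⁹, (a⁴)¹⁶ = a¹³, (a⁴)¹⁷ = e.
So |⟨a⁴⟩| = ord(a⁴) = 17. With |G| = 34, by Lagrange [G : ⟨a⁴⟩] = 34/17 = 2.

Answer: 2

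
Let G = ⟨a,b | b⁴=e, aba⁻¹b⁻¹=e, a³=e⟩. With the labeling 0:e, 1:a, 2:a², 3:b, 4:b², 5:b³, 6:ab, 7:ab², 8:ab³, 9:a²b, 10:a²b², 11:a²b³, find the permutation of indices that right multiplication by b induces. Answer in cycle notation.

(0 3 4 5)(1 6 7 8)(2 9 10 11)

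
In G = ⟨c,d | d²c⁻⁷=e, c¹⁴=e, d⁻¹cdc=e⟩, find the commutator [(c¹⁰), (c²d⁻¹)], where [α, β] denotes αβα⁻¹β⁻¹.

[(c¹⁰), (c²d⁻¹)] = (c¹⁰)·(c²d⁻¹)·(c¹⁰)⁻¹·(c²d⁻¹)⁻¹.
  (c¹⁰) · (c²d⁻¹) = c⁵d
  (c⁵d) · (c⁴) = cd
  (cd) · (c²d) = c⁶

Answer: c⁶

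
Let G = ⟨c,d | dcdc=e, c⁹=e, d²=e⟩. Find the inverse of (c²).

The order of (c²) is 9 (smallest k with (c²)ᵏ = e), so (c²)⁻¹ = (c²)⁸ = c⁷.
Check: (c²) · (c⁷) → (c²) · c⁷ = e, giving e as required.

Answer: c⁷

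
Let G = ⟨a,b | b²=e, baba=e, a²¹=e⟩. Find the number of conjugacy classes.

The conjugacy classes (representative and size) are:
  [e] (size 1), [a²⁰] (size 2), [a²] (size 2), [a³] (size 2), [a¹⁷] (size 2), [a⁵] (size 2), [a⁶] (size 2), [a⁷] (size 2), [a⁸] (size 2), [a⁹] (size 2), [a¹⁰] (size 2), [b] (size 21).
Class equation: 1 + 2 + 2 + 2 + 2 + 2 + 2 + 2 + 2 + 2 + 2 + 21 = 42 = |G|. So G has 12 conjugacy classes.

Answer: 12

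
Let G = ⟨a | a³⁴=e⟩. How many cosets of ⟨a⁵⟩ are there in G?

First find ord(a⁵) by computing successive powers:
  (a⁵)¹ = a⁵, (a⁵)² = a¹⁰, (a⁵)³ = a¹⁵, (a⁵)⁴ = a²⁰, (a⁵)⁵ = a²⁵, (a⁵)⁶ = a³⁰, (a⁵)⁷ = a, (a⁵)⁸ = a⁶, (a⁵)⁹ = a¹¹, (a⁵)¹⁰ = a¹⁶, (a⁵)¹¹ = a²¹, (a⁵)¹² = a²⁶, (a⁵)¹³ = a³¹, (a⁵)¹⁴ = a², (a⁵)¹⁵ = a⁷, (a⁵)¹⁶ = a¹², (a⁵)¹⁷ = a¹⁷, (a⁵)¹⁸ = a²², (a⁵)¹⁹ = a²⁷, (a⁵)²⁰ = a³², (a⁵)²¹ = a³, (a⁵)²² = a⁸, (a⁵)²³ = a¹³, (a⁵)²⁴ = a¹⁸, (a⁵)²⁵ = a²³, (a⁵)²⁶ = a²⁸, (a⁵)²⁷ = a³³, (a⁵)²⁸ = a⁴, (a⁵)²⁹ = a⁹, (a⁵)³⁰ = a¹⁴, (a⁵)³¹ = a¹⁹, (a⁵)³² = a²⁴, (a⁵)³³ = a²⁹, (a⁵)³⁴ = e.
So |⟨a⁵⟩| = ord(a⁵) = 34. With |G| = 34, by Lagrange [G : ⟨a⁵⟩] = 34/34 = 1.

Answer: 1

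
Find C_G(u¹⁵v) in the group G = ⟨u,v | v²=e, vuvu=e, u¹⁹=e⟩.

⟨u¹⁵v⟩ ⊆ C_G(u¹⁵v) since powers of u¹⁵v commute with u¹⁵v; so |C_G(u¹⁵v)| ≥ |⟨u¹⁵v⟩| = 2.
By orbit–stabilizer, |C_G(u¹⁵v)| = |G| / |conj. class of u¹⁵v| = 38 / 19 = 2.
The 2 elements commuting with u¹⁵v are {e, u¹⁵v}.

Answer: {e, u¹⁵v}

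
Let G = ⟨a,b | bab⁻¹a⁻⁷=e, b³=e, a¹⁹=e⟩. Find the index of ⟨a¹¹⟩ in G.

First find ord(a¹¹) by computing successive powers:
  (a¹¹)¹ = a¹¹, (a¹¹)² = a³, (a¹¹)³ = a¹⁴, (a¹¹)⁴ = a⁶, (a¹¹)⁵ = a¹⁷, (a¹¹)⁶ = a⁹, (a¹¹)⁷ = a, (a¹¹)⁸ = a¹², (a¹¹)⁹ = a⁴, (a¹¹)¹⁰ = a¹⁵, (a¹¹)¹¹ = a⁷, (a¹¹)¹² = a¹⁸, (a¹¹)¹³ = a¹⁰, (a¹¹)¹⁴ = a², (a¹¹)¹⁵ = a¹³, (a¹¹)¹⁶ = a⁵, (a¹¹)¹⁷ = a¹⁶, (a¹¹)¹⁸ = a⁸, (a¹¹)¹⁹ = e.
So |⟨a¹¹⟩| = ord(a¹¹) = 19. With |G| = 57, by Lagrange [G : ⟨a¹¹⟩] = 57/19 = 3.

Answer: 3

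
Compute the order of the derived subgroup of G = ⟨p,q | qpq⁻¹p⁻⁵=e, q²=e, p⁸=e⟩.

G' = [G, G] is generated by all commutators. The generator-pair commutators are: [p, q] = p⁴.
The subgroup they normally generate is {e, p⁴}, of order 2.
Check: |G/G'| = 16/2 = 8 is the order of the abelianisation.

Answer: 2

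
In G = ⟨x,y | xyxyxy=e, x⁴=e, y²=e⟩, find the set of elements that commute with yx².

⟨yx²⟩ ⊆ C_G(yx²) since powers of yx² commute with yx²; so |C_G(yx²)| ≥ |⟨yx²⟩| = 4.
By orbit–stabilizer, |C_G(yx²)| = |G| / |conj. class of yx²| = 24 / 6 = 4.
The 4 elements commuting with yx² are {e, x²y, yx², x²yx²y}.

Answer: {e, x²y, yx², x²yx²y}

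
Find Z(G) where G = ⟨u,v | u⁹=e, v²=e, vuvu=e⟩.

An element z ∈ Z(G) iff z commutes with every generator.
For example e is central: e·u = u = u·e; e·v = v = v·e.
Whereas u ∉ Z(G) since u·v = uv ≠ u⁸v = v·u.
Checking each of the 18 elements this way gives Z(G) = {e}, of order 1.

Answer: {e}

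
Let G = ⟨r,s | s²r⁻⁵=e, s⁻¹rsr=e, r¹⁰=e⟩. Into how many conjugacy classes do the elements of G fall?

The conjugacy classes (representative and size) are:
  [e] (size 1), [r] (size 2), [r⁸] (size 2), [r⁷] (size 2), [r⁴] (size 2), [r⁵] (size 1), [r⁴s] (size 5), [r²s⁻¹] (size 5).
Class equation: 1 + 2 + 2 + 2 + 2 + 1 + 5 + 5 = 20 = |G|. So G has 8 conjugacy classes.

Answer: 8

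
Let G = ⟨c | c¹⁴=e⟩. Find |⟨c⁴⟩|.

|⟨c⁴⟩| equals the order of c⁴. Compute successive powers until reaching e:
  (c⁴)¹ = c⁴, (c⁴)² = c⁸, (c⁴)³ = c¹², (c⁴)⁴ = c², (c⁴)⁵ = c⁶, (c⁴)⁶ = c¹⁰, (c⁴)⁷ = e.
The smallest positive k with (c⁴)ᵏ = e is 7, so |⟨c⁴⟩| = 7.

Answer: 7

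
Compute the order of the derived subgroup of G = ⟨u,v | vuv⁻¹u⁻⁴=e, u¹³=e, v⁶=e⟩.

G' = [G, G] is generated by all commutators. The generator-pair commutators are: [u, v] = u¹⁰.
The subgroup they normally generate is {e, u, u², u³, u⁴, u⁵, u⁶, u⁷, u⁸, u⁹, u¹⁰, u¹¹, u¹²}, of order 13.
Check: |G/G'| = 78/13 = 6 is the order of the abelianisation.

Answer: 13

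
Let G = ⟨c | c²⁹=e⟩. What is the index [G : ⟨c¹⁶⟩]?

First find ord(c¹⁶) by computing successive powers:
  (c¹⁶)¹ = c¹⁶, (c¹⁶)² = c³, (c¹⁶)³ = c¹⁹, (c¹⁶)⁴ = c⁶, (c¹⁶)⁵ = c²², (c¹⁶)⁶ = c⁹, (c¹⁶)⁷ = c²⁵, (c¹⁶)⁸ = c¹², (c¹⁶)⁹ = c²⁸, (c¹⁶)¹⁰ = c¹⁵, (c¹⁶)¹¹ = c², (c¹⁶)¹² = c¹⁸, (c¹⁶)¹³ = c⁵, (c¹⁶)¹⁴ = c²¹, (c¹⁶)¹⁵ = c⁸, (c¹⁶)¹⁶ = c²⁴, (c¹⁶)¹⁷ = c¹¹, (c¹⁶)¹⁸ = c²⁷, (c¹⁶)¹⁹ = c¹⁴, (c¹⁶)²⁰ = c, (c¹⁶)²¹ = c¹⁷, (c¹⁶)²² = c⁴, (c¹⁶)²³ = c²⁰, (c¹⁶)²⁴ = c⁷, (c¹⁶)²⁵ = c²³, (c¹⁶)²⁶ = c¹⁰, (c¹⁶)²⁷ = c²⁶, (c¹⁶)²⁸ = c¹³, (c¹⁶)²⁹ = e.
So |⟨c¹⁶⟩| = ord(c¹⁶) = 29. With |G| = 29, by Lagrange [G : ⟨c¹⁶⟩] = 29/29 = 1.

Answer: 1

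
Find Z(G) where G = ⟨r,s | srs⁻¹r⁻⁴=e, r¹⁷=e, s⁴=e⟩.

An element z ∈ Z(G) iff z commutes with every generator.
For example e is central: e·r = r = r·e; e·s = s = s·e.
Whereas r ∉ Z(G) since r·s = rs ≠ r⁴s = s·r.
Checking each of the 68 elements this way gives Z(G) = {e}, of order 1.

Answer: {e}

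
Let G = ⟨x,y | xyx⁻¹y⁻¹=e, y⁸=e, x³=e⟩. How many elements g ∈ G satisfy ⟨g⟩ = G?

G is cyclic of order 24. An element generates G iff its order is 24, and a cyclic group of order 24 has exactly φ(24) = 8 such elements.

Answer: 8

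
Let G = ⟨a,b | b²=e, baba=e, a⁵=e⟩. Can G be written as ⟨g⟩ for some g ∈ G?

Every cyclic group is abelian. But a·b = ab while b·a = a⁴b, so a·b ≠ b·a and G is not abelian. Hence G is not cyclic.

Answer: No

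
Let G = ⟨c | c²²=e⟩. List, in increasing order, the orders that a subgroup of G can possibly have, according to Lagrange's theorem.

|G| = 22 = 2 · 11. By Lagrange's theorem the order of any subgroup divides 22; the divisors of 22 are 1, 2, 11, 22.

Answer: 1, 2, 11, 22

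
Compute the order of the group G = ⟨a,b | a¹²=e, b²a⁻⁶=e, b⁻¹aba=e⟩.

Enumerate words in the generators, reducing via the relations: the distinct elements are
  {a, b, e, ab, a², a³, a⁴, a⁵, a⁶, a⁷, a⁸, a⁹, a²b, a³b, a¹¹, a¹⁰, a⁴b, a⁵b, b⁻¹, ab⁻¹, a²b⁻¹, a³b⁻¹, a⁴b⁻¹, a⁵b⁻¹}.
No further products give new elements, so |G| = 24.

Answer: 24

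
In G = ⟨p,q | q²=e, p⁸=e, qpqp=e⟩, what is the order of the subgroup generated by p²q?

|⟨p²q⟩| equals the order of p²q. Compute successive powers until reaching e:
  (p²q)¹ = p²q, (p²q)² = e.
The smallest positive k with (p²q)ᵏ = e is 2, so |⟨p²q⟩| = 2.

Answer: 2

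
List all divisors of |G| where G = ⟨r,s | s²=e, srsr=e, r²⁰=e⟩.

|G| = 40 = 2³ · 5. By Lagrange's theorem the order of any subgroup divides 40; the divisors of 40 are 1, 2, 4, 5, 8, 10, 20, 40.

Answer: 1, 2, 4, 5, 8, 10, 20, 40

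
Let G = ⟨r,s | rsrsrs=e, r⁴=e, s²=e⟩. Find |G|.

Enumerate words in the generators, reducing via the relations: the distinct elements are
  {e, r, s, rs, r², r³, sr, rsr, r²s, r³s, sr², sr³, rsr², rsr³, r²sr, r³sr, sr²s, rsr²s, r²sr², r²sr³, r³sr², r³sr³, r²sr²s, r³sr²s}.
No further products give new elements, so |G| = 24.

Answer: 24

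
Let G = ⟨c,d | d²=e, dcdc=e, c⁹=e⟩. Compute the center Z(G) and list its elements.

An element z ∈ Z(G) iff z commutes with every generator.
For example e is central: e·c = c = c·e; e·d = d = d·e.
Whereas c ∉ Z(G) since c·d = cd ≠ c⁸d = d·c.
Checking each of the 18 elements this way gives Z(G) = {e}, of order 1.

Answer: {e}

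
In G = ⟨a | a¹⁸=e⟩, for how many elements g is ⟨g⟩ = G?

G is cyclic of order 18. An element generates G iff its order is 18, and a cyclic group of order 18 has exactly φ(18) = 6 such elements.

Answer: 6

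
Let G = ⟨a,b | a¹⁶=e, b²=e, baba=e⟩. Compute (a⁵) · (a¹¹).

Compute (a⁵) · (a¹¹) by multiplying left to right and reducing via the relations at each step:
  (a⁵) · a¹¹ = e

Answer: e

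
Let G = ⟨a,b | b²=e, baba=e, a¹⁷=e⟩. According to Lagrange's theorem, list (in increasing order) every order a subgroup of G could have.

|G| = 34 = 2 · 17. By Lagrange's theorem the order of any subgroup divides 34; the divisors of 34 are 1, 2, 17, 34.

Answer: 1, 2, 17, 34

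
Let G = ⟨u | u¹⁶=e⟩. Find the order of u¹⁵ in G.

Compute successive powers until reaching e:
  (u¹⁵)¹ = u¹⁵, (u¹⁵)² = u¹⁴, (u¹⁵)³ = u¹³, (u¹⁵)⁴ = u¹², (u¹⁵)⁵ = u¹¹, (u¹⁵)⁶ = u¹⁰, (u¹⁵)⁷ = u⁹, (u¹⁵)⁸ = u⁸, (u¹⁵)⁹ = u⁷, (u¹⁵)¹⁰ = u⁶, (u¹⁵)¹¹ = u⁵, (u¹⁵)¹² = u⁴, (u¹⁵)¹³ = u³, (u¹⁵)¹⁴ = u², (u¹⁵)¹⁵ = u, (u¹⁵)¹⁶ = e.
The smallest positive k with (u¹⁵)ᵏ = e is 16.

Answer: 16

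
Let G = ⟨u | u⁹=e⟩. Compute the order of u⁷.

Compute successive powers until reaching e:
  (u⁷)¹ = u⁷, (u⁷)² = u⁵, (u⁷)³ = u³, (u⁷)⁴ = u, (u⁷)⁵ = u⁸, (u⁷)⁶ = u⁶, (u⁷)⁷ = u⁴, (u⁷)⁸ = u², (u⁷)⁹ = e.
The smallest positive k with (u⁷)ᵏ = e is 9.

Answer: 9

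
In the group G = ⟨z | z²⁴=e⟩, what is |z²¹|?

Compute successive powers until reaching e:
  (z²¹)¹ = z²¹, (z²¹)² = z¹⁸, (z²¹)³ = z¹⁵, (z²¹)⁴ = z¹², (z²¹)⁵ = z⁹, (z²¹)⁶ = z⁶, (z²¹)⁷ = z³, (z²¹)⁸ = e.
The smallest positive k with (z²¹)ᵏ = e is 8.

Answer: 8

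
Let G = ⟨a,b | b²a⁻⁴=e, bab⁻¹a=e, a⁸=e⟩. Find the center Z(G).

An element z ∈ Z(G) iff z commutes with every generator.
For example a⁴ is central: (a⁴)·a = a⁵ = a·(a⁴); (a⁴)·b = b⁻¹ = b·(a⁴).
Whereas a ∉ Z(G) since a·b = ab ≠ a³b⁻¹ = b·a.
Checking each of the 16 elements this way gives Z(G) = {e, a⁴}, of order 2.

Answer: {e, a⁴}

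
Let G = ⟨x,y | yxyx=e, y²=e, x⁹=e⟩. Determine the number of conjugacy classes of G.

The conjugacy classes (representative and size) are:
  [e] (size 1), [x⁸] (size 2), [x⁷] (size 2), [x⁶] (size 2), [x⁵] (size 2), [x⁴y] (size 9).
Class equation: 1 + 2 + 2 + 2 + 2 + 9 = 18 = |G|. So G has 6 conjugacy classes.

Answer: 6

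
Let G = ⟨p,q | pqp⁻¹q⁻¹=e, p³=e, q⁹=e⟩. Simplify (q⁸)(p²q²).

Compute (q⁸) · (p²q²) by multiplying left to right and reducing via the relations at each step:
  (q⁸) · p² = p²q⁸
  (p²q⁸) · q² = p²q

Answer: p²q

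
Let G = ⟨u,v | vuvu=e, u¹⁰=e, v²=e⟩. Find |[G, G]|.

G' = [G, G] is generated by all commutators. The generator-pair commutators are: [u, v] = u².
The subgroup they normally generate is {e, u², u⁴, u⁶, u⁸}, of order 5.
Check: |G/G'| = 20/5 = 4 is the order of the abelianisation.

Answer: 5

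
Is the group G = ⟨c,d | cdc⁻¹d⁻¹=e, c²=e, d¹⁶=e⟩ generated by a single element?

|G| = 32, but the maximum element order in G is 16 < 32. No single element generates all of G, so G is not cyclic.

Answer: No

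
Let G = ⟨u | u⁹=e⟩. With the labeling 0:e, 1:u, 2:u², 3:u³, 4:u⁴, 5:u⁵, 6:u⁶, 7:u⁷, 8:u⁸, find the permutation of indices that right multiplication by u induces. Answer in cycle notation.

(0 1 2 3 4 5 6 7 8)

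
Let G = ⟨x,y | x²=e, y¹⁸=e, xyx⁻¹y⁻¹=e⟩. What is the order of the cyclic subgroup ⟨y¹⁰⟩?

|⟨y¹⁰⟩| equals the order of y¹⁰. Compute successive powers until reaching e:
  (y¹⁰)¹ = y¹⁰, (y¹⁰)² = y², (y¹⁰)³ = y¹², (y¹⁰)⁴ = y⁴, (y¹⁰)⁵ = y¹⁴, (y¹⁰)⁶ = y⁶, (y¹⁰)⁷ = y¹⁶, (y¹⁰)⁸ = y⁸, (y¹⁰)⁹ = e.
The smallest positive k with (y¹⁰)ᵏ = e is 9, so |⟨y¹⁰⟩| = 9.

Answer: 9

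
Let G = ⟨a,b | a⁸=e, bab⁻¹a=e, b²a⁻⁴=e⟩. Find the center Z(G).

An element z ∈ Z(G) iff z commutes with every generator.
For example a⁴ is central: (a⁴)·a = a⁵ = a·(a⁴); (a⁴)·b = b⁻¹ = b·(a⁴).
Whereas a ∉ Z(G) since a·b = ab ≠ a³b⁻¹ = b·a.
Checking each of the 16 elements this way gives Z(G) = {e, a⁴}, of order 2.

Answer: {e, a⁴}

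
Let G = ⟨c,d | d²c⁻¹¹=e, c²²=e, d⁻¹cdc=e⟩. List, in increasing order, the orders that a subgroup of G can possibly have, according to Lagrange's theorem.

|G| = 44 = 2² · 11. By Lagrange's theorem the order of any subgroup divides 44; the divisors of 44 are 1, 2, 4, 11, 22, 44.

Answer: 1, 2, 4, 11, 22, 44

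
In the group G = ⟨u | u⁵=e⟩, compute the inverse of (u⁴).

The order of (u⁴) is 5 (smallest k with (u⁴)ᵏ = e), so (u⁴)⁻¹ = (u⁴)⁴ = u.
Check: (u⁴) · u → (u⁴) · u = e, giving e as required.

Answer: u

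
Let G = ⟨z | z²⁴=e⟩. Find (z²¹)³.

Compute successive powers of (z²¹), reducing at each step:
  (z²¹)²: (z²¹) · z²¹ = z¹⁸
  (z²¹)³: (z¹⁸) · z²¹ = z¹⁵

Answer: z¹⁵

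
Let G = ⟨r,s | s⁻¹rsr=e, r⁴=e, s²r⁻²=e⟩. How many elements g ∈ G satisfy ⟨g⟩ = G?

⟨g⟩ = G would require ord(g) = |G| = 8, but the maximum element order in G is 4 < 8. So G is not cyclic and no single element generates it: the count is 0.

Answer: 0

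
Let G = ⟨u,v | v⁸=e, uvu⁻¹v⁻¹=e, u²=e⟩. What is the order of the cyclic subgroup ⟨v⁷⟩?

|⟨v⁷⟩| equals the order of v⁷. Compute successive powers until reaching e:
  (v⁷)¹ = v⁷, (v⁷)² = v⁶, (v⁷)³ = v⁵, (v⁷)⁴ = v⁴, (v⁷)⁵ = v³, (v⁷)⁶ = v², (v⁷)⁷ = v, (v⁷)⁸ = e.
The smallest positive k with (v⁷)ᵏ = e is 8, so |⟨v⁷⟩| = 8.

Answer: 8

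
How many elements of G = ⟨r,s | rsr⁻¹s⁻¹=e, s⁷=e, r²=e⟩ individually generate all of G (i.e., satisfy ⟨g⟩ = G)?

G is cyclic of order 14. An element generates G iff its order is 14, and a cyclic group of order 14 has exactly φ(14) = 6 such elements.

Answer: 6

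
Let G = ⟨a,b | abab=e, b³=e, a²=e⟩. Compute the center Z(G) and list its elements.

An element z ∈ Z(G) iff z commutes with every generator.
For example e is central: e·a = a = a·e; e·b = b = b·e.
Whereas a ∉ Z(G) since a·b = ab ≠ ab² = b·a.
Checking each of the 6 elements this way gives Z(G) = {e}, of order 1.

Answer: {e}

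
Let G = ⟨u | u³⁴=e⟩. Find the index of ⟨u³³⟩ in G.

First find ord(u³³) by computing successive powers:
  (u³³)¹ = u³³, (u³³)² = u³², (u³³)³ = u³¹, (u³³)⁴ = u³⁰, (u³³)⁵ = u²⁹, (u³³)⁶ = u²⁸, (u³³)⁷ = u²⁷, (u³³)⁸ = u²⁶, (u³³)⁹ = u²⁵, (u³³)¹⁰ = u²⁴, (u³³)¹¹ = u²³, (u³³)¹² = u²², (u³³)¹³ = u²¹, (u³³)¹⁴ = u²⁰, (u³³)¹⁵ = u¹⁹, (u³³)¹⁶ = u¹⁸, (u³³)¹⁷ = u¹⁷, (u³³)¹⁸ = u¹⁶, (u³³)¹⁹ = u¹⁵, (u³³)²⁰ = u¹⁴, (u³³)²¹ = u¹³, (u³³)²² = u¹², (u³³)²³ = u¹¹, (u³³)²⁴ = u¹⁰, (u³³)²⁵ = u⁹, (u³³)²⁶ = u⁸, (u³³)²⁷ = u⁷, (u³³)²⁸ = u⁶, (u³³)²⁹ = u⁵, (u³³)³⁰ = u⁴, (u³³)³¹ = u³, (u³³)³² = u², (u³³)³³ = u, (u³³)³⁴ = e.
So |⟨u³³⟩| = ord(u³³) = 34. With |G| = 34, by Lagrange [G : ⟨u³³⟩] = 34/34 = 1.

Answer: 1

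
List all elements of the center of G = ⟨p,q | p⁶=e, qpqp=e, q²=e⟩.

An element z ∈ Z(G) iff z commutes with every generator.
For example p³ is central: (p³)·p = p⁴ = p·(p³); (p³)·q = p³q = q·(p³).
Whereas p ∉ Z(G) since p·q = pq ≠ p⁵q = q·p.
Checking each of the 12 elements this way gives Z(G) = {e, p³}, of order 2.

Answer: {e, p³}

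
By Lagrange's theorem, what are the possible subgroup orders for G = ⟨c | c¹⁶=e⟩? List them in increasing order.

|G| = 16 = 2⁴. By Lagrange's theorem the order of any subgroup divides 16; the divisors of 16 are 1, 2, 4, 8, 16.

Answer: 1, 2, 4, 8, 16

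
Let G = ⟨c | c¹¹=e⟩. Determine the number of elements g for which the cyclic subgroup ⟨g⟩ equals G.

G is cyclic of order 11. An element generates G iff its order is 11, and a cyclic group of order 11 has exactly φ(11) = 10 such elements.

Answer: 10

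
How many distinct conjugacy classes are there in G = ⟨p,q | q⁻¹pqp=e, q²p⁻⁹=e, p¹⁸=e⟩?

The conjugacy classes (representative and size) are:
  [e] (size 1), [p¹⁷] (size 2), [p¹⁶] (size 2), [p³] (size 2), [p¹⁴] (size 2), [p¹³] (size 2), [p¹²] (size 2), [p¹¹] (size 2), [p¹⁰] (size 2), [p⁹] (size 1), [p⁸q] (size 9), [pq] (size 9).
Class equation: 1 + 2 + 2 + 2 + 2 + 2 + 2 + 2 + 2 + 1 + 9 + 9 = 36 = |G|. So G has 12 conjugacy classes.

Answer: 12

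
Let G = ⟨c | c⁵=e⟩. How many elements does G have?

G is generated by a single element, so G is cyclic. The relator gives c⁵ = e and no smaller power is forced to be e, so the 5 powers {c, e, c², c³, c⁴} are distinct. Hence |G| = 5.

Answer: 5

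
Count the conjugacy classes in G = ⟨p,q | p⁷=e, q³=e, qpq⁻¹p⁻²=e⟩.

The conjugacy classes (representative and size) are:
  [e] (size 1), [p²] (size 3), [p⁵] (size 3), [q] (size 7), [q²] (size 7).
Class equation: 1 + 3 + 3 + 7 + 7 = 21 = |G|. So G has 5 conjugacy classes.

Answer: 5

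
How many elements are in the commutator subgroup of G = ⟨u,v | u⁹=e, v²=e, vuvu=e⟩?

G' = [G, G] is generated by all commutators. The generator-pair commutators are: [u, v] = u².
The subgroup they normally generate is {e, u, u², u³, u⁴, u⁵, u⁶, u⁷, u⁸}, of order 9.
Check: |G/G'| = 18/9 = 2 is the order of the abelianisation.

Answer: 9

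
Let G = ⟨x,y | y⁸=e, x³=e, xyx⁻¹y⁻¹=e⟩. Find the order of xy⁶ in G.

Compute successive powers until reaching e:
  (xy⁶)¹ = xy⁶, (xy⁶)² = x²y⁴, (xy⁶)³ = y², (xy⁶)⁴ = x, (xy⁶)⁵ = x²y⁶, (xy⁶)⁶ = y⁴, (xy⁶)⁷ = xy², (xy⁶)⁸ = x², (xy⁶)⁹ = y⁶, (xy⁶)¹⁰ = xy⁴, (xy⁶)¹¹ = x²y², (xy⁶)¹² = e.
The smallest positive k with (xy⁶)ᵏ = e is 12.

Answer: 12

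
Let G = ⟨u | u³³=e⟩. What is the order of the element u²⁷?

Compute successive powers until reaching e:
  (u²⁷)¹ = u²⁷, (u²⁷)² = u²¹, (u²⁷)³ = u¹⁵, (u²⁷)⁴ = u⁹, (u²⁷)⁵ = u³, (u²⁷)⁶ = u³⁰, (u²⁷)⁷ = u²⁴, (u²⁷)⁸ = u¹⁸, (u²⁷)⁹ = u¹², (u²⁷)¹⁰ = u⁶, (u²⁷)¹¹ = e.
The smallest positive k with (u²⁷)ᵏ = e is 11.

Answer: 11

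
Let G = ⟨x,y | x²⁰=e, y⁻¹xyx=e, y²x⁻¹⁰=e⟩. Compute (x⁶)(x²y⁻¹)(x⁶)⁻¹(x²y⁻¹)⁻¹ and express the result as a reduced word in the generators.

[(x⁶), (x²y⁻¹)] = (x⁶)·(x²y⁻¹)·(x⁶)⁻¹·(x²y⁻¹)⁻¹.
  (x⁶) · (x²y⁻¹) = x⁸y⁻¹
  (x⁸y⁻¹) · (x¹⁴) = x⁴y
  (x⁴y) · (x²y) = x¹²

Answer: x¹²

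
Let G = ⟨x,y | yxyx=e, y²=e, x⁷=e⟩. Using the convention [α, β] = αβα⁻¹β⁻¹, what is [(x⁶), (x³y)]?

[(x⁶), (x³y)] = (x⁶)·(x³y)·(x⁶)⁻¹·(x³y)⁻¹.
  (x⁶) · (x³y) = x²y
  (x²y) · x = xy
  (xy) · (x³y) = x⁵

Answer: x⁵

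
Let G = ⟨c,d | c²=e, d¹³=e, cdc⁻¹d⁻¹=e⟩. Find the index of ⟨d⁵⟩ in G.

First find ord(d⁵) by computing successive powers:
  (d⁵)¹ = d⁵, (d⁵)² = d¹⁰, (d⁵)³ = d², (d⁵)⁴ = d⁷, (d⁵)⁵ = d¹², (d⁵)⁶ = d⁴, (d⁵)⁷ = d⁹, (d⁵)⁸ = d, (d⁵)⁹ = d⁶, (d⁵)¹⁰ = d¹¹, (d⁵)¹¹ = d³, (d⁵)¹² = d⁸, (d⁵)¹³ = e.
So |⟨d⁵⟩| = ord(d⁵) = 13. With |G| = 26, by Lagrange [G : ⟨d⁵⟩] = 26/13 = 2.

Answer: 2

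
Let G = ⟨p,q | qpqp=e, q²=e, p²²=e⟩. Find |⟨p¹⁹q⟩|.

|⟨p¹⁹q⟩| equals the order of p¹⁹q. Compute successive powers until reaching e:
  (p¹⁹q)¹ = p¹⁹q, (p¹⁹q)² = e.
The smallest positive k with (p¹⁹q)ᵏ = e is 2, so |⟨p¹⁹q⟩| = 2.

Answer: 2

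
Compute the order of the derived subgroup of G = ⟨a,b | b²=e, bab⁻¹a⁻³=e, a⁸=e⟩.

G' = [G, G] is generated by all commutators. The generator-pair commutators are: [a, b] = a⁶.
The subgroup they normally generate is {e, a², a⁴, a⁶}, of order 4.
Check: |G/G'| = 16/4 = 4 is the order of the abelianisation.

Answer: 4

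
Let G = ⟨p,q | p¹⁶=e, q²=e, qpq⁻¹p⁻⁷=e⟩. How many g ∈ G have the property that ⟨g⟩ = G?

⟨g⟩ = G would require ord(g) = |G| = 32, but the maximum element order in G is 16 < 32. So G is not cyclic and no single element generates it: the count is 0.

Answer: 0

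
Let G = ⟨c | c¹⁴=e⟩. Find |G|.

G is generated by a single element, so G is cyclic. The relator gives c¹⁴ = e and no smaller power is forced to be e, so the 14 powers {c, e, c², c³, c⁴, c⁵, c⁶, c⁷, c⁸, c⁹, c¹², c¹³, c¹¹, c¹⁰} are distinct. Hence |G| = 14.

Answer: 14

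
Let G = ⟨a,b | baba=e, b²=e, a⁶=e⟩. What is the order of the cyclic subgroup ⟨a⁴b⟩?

|⟨a⁴b⟩| equals the order of a⁴b. Compute successive powers until reaching e:
  (a⁴b)¹ = a⁴b, (a⁴b)² = e.
The smallest positive k with (a⁴b)ᵏ = e is 2, so |⟨a⁴b⟩| = 2.

Answer: 2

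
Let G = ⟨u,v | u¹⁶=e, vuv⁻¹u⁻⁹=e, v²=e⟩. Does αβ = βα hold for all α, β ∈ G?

u·v = uv but v·u = u⁹v, so u·v ≠ v·u and G is not abelian.

Answer: No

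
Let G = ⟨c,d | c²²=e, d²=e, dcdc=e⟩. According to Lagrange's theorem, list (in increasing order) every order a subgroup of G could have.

|G| = 44 = 2² · 11. By Lagrange's theorem the order of any subgroup divides 44; the divisors of 44 are 1, 2, 4, 11, 22, 44.

Answer: 1, 2, 4, 11, 22, 44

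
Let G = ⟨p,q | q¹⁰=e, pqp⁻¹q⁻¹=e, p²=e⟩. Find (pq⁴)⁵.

Compute successive powers of (pq⁴), reducing at each step:
  (pq⁴)²: (pq⁴) · p = q⁴;   (q⁴) · q⁴ = q⁸
  (pq⁴)³: (q⁸) · p = pq⁸;   (pq⁸) · q⁴ = pq²
  (pq⁴)⁴: (pq²) · p = q²;   (q²) · q⁴ = q⁶
  (pq⁴)⁵: (q⁶) · p = pq⁶;   (pq⁶) · q⁴ = p

Answer: p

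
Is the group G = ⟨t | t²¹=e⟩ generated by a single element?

|G| = 21. The element t has order 21 (its powers give 21 distinct elements), so ⟨t⟩ = G and G is cyclic.

Answer: Yes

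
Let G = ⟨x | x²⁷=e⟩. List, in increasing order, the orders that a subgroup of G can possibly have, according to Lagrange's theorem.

|G| = 27 = 3³. By Lagrange's theorem the order of any subgroup divides 27; the divisors of 27 are 1, 3, 9, 27.

Answer: 1, 3, 9, 27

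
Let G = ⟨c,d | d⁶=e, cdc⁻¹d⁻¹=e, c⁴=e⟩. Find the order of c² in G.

Compute successive powers until reaching e:
  (c²)¹ = c², (c²)² = e.
The smallest positive k with (c²)ᵏ = e is 2.

Answer: 2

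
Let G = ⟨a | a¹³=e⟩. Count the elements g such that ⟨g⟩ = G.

G is cyclic of order 13. An element generates G iff its order is 13, and a cyclic group of order 13 has exactly φ(13) = 12 such elements.

Answer: 12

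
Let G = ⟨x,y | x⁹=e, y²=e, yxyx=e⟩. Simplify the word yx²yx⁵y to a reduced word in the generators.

Multiply left to right, reducing at each step:
  y · x² = x⁷y
  (x⁷y) · y = x⁷
  (x⁷) · x⁵ = x³
  (x³) · y = x³y

Answer: x³y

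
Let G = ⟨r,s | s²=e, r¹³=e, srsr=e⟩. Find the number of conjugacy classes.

The conjugacy classes (representative and size) are:
  [e] (size 1), [r¹²] (size 2), [r¹¹] (size 2), [r³] (size 2), [r⁴] (size 2), [r⁸] (size 2), [r⁶] (size 2), [s] (size 13).
Class equation: 1 + 2 + 2 + 2 + 2 + 2 + 2 + 13 = 26 = |G|. So G has 8 conjugacy classes.

Answer: 8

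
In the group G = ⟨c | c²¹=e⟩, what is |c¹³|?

Compute successive powers until reaching e:
  (c¹³)¹ = c¹³, (c¹³)² = c⁵, (c¹³)³ = c¹⁸, (c¹³)⁴ = c¹⁰, (c¹³)⁵ = c², (c¹³)⁶ = c¹⁵, (c¹³)⁷ = c⁷, (c¹³)⁸ = c²⁰, (c¹³)⁹ = c¹², (c¹³)¹⁰ = c⁴, (c¹³)¹¹ = c¹⁷, (c¹³)¹² = c⁹, (c¹³)¹³ = c, (c¹³)¹⁴ = c¹⁴, (c¹³)¹⁵ = c⁶, (c¹³)¹⁶ = c¹⁹, (c¹³)¹⁷ = c¹¹, (c¹³)¹⁸ = c³, (c¹³)¹⁹ = c¹⁶, (c¹³)²⁰ = c⁸, (c¹³)²¹ = e.
The smallest positive k with (c¹³)ᵏ = e is 21.

Answer: 21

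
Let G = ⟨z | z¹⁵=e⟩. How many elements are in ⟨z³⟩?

|⟨z³⟩| equals the order of z³. Compute successive powers until reaching e:
  (z³)¹ = z³, (z³)² = z⁶, (z³)³ = z⁹, (z³)⁴ = z¹², (z³)⁵ = e.
The smallest positive k with (z³)ᵏ = e is 5, so |⟨z³⟩| = 5.

Answer: 5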